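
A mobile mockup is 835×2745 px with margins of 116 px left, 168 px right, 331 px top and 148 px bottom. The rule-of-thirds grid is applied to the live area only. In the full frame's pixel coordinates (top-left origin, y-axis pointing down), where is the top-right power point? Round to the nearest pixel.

x = 483 px, y = 1086 px

Content width = 835 − 116 − 168 = 551 px; content height = 2745 − 331 − 148 = 2266 px.
Top-right is two-thirds across and one-third down within the live area.
x = 116 + 2 × 551/3 = 116 + 367.33 ≈ 483
y = 331 + 1 × 2266/3 = 331 + 755.33 ≈ 1086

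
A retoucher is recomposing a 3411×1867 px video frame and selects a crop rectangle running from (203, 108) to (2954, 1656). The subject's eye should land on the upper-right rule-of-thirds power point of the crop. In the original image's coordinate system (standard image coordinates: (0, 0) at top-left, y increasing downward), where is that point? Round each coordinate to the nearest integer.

Crop width = 2954 − 203 = 2751 px; one third is 917.00 px.
Crop height = 1656 − 108 = 1548 px; one third is 516.00 px.
The upper-right point is two-thirds across and one-third down within the crop:
x = 203 + 2 × 917.00 ≈ 2037; y = 108 + 1 × 516.00 ≈ 624.

(2037, 624)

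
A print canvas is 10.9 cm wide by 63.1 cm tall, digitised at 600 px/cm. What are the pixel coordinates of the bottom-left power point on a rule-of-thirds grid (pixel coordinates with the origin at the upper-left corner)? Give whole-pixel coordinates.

In pixels the canvas is 10.9 × 600 = 6540 wide and 63.1 × 600 = 37860 tall.
The bottom-left point is one-third across and two-thirds down:
x = 1 × 6540/3 ≈ 2180; y = 2 × 37860/3 ≈ 25240.

x = 2180 px, y = 25240 px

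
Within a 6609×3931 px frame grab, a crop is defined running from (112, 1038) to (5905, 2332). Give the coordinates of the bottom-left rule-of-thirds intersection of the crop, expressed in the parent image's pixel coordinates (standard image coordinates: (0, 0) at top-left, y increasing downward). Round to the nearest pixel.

x = 2043 px, y = 1901 px

Crop width = 5905 − 112 = 5793 px; one third is 1931.00 px.
Crop height = 2332 − 1038 = 1294 px; one third is 431.33 px.
The bottom-left point is one-third across and two-thirds down within the crop:
x = 112 + 1 × 1931.00 ≈ 2043; y = 1038 + 2 × 431.33 ≈ 1901.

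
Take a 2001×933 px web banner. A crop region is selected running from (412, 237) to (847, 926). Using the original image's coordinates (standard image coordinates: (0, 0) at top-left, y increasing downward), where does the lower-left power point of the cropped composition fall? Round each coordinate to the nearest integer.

x = 557 px, y = 696 px

Crop width = 847 − 412 = 435 px; one third is 145.00 px.
Crop height = 926 − 237 = 689 px; one third is 229.67 px.
The lower-left point is one-third across and two-thirds down within the crop:
x = 412 + 1 × 145.00 ≈ 557; y = 237 + 2 × 229.67 ≈ 696.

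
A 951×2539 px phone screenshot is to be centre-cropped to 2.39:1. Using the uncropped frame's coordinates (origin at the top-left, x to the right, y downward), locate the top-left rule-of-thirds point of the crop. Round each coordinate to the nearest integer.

951/2539 < 2.39/1, so the 2.39:1 crop keeps the full width 951 and trims height to 951 × 1/2.39 = 397.91 px.
Top offset = (2539 − 397.91)/2 = 1070.55 px; left offset = 0.
Top-left is one-third across and one-third down within the crop:
x = 0.00 + 1 × 951.00/3 ≈ 317; y = 1070.55 + 1 × 397.91/3 ≈ 1203.

(317, 1203)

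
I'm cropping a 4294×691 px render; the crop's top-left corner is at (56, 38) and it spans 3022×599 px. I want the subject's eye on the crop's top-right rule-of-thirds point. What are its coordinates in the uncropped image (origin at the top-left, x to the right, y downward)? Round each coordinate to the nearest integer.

One third of the crop width 3022 is 1007.33 px.
One third of the crop height 599 is 199.67 px.
The top-right point is two-thirds across and one-third down within the crop:
x = 56 + 2 × 1007.33 ≈ 2071; y = 38 + 1 × 199.67 ≈ 238.

(2071, 238)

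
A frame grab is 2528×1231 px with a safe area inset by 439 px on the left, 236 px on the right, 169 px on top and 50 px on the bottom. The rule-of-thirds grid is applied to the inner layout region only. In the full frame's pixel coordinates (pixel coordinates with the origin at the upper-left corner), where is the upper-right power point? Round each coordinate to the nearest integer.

Content width = 2528 − 439 − 236 = 1853 px; content height = 1231 − 169 − 50 = 1012 px.
Upper-right is two-thirds across and one-third down within the inner layout region.
x = 439 + 2 × 1853/3 = 439 + 1235.33 ≈ 1674
y = 169 + 1 × 1012/3 = 169 + 337.33 ≈ 506

(1674, 506)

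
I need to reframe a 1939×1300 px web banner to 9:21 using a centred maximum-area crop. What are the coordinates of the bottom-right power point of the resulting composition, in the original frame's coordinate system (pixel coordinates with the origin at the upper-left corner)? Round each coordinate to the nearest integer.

1939/1300 > 9/21, so the 9:21 crop keeps the full height 1300 and trims width to 1300 × 9/21 = 557.14 px.
Left offset = (1939 − 557.14)/2 = 690.93 px; top offset = 0.
Bottom-right is two-thirds across and two-thirds down within the crop:
x = 690.93 + 2 × 557.14/3 ≈ 1062; y = 0.00 + 2 × 1300.00/3 ≈ 867.

x = 1062 px, y = 867 px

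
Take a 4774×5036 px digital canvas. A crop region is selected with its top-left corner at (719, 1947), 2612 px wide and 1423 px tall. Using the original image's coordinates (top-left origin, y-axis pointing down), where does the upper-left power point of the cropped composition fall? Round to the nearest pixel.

One third of the crop width 2612 is 870.67 px.
One third of the crop height 1423 is 474.33 px.
The upper-left point is one-third across and one-third down within the crop:
x = 719 + 1 × 870.67 ≈ 1590; y = 1947 + 1 × 474.33 ≈ 2421.

(1590, 2421)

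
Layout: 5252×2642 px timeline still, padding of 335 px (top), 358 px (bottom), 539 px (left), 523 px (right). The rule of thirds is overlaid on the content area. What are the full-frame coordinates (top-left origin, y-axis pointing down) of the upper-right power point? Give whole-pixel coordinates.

Content width = 5252 − 539 − 523 = 4190 px; content height = 2642 − 335 − 358 = 1949 px.
Upper-right is two-thirds across and one-third down within the content area.
x = 539 + 2 × 4190/3 = 539 + 2793.33 ≈ 3332
y = 335 + 1 × 1949/3 = 335 + 649.67 ≈ 985

x = 3332 px, y = 985 px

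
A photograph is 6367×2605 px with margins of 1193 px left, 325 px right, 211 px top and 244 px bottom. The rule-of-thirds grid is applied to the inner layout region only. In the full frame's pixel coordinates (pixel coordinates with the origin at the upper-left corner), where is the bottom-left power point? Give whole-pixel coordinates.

Content width = 6367 − 1193 − 325 = 4849 px; content height = 2605 − 211 − 244 = 2150 px.
Bottom-left is one-third across and two-thirds down within the inner layout region.
x = 1193 + 1 × 4849/3 = 1193 + 1616.33 ≈ 2809
y = 211 + 2 × 2150/3 = 211 + 1433.33 ≈ 1644

(2809, 1644)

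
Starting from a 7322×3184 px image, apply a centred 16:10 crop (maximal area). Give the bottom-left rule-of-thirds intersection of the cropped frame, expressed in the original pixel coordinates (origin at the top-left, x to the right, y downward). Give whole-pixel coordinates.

x = 2812 px, y = 2123 px

7322/3184 > 16/10, so the 16:10 crop keeps the full height 3184 and trims width to 3184 × 16/10 = 5094.40 px.
Left offset = (7322 − 5094.40)/2 = 1113.80 px; top offset = 0.
Bottom-left is one-third across and two-thirds down within the crop:
x = 1113.80 + 1 × 5094.40/3 ≈ 2812; y = 0.00 + 2 × 3184.00/3 ≈ 2123.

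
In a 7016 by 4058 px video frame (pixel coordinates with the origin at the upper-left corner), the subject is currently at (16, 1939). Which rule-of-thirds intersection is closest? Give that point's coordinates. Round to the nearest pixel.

Third lines: x ∈ {2339, 4677}, y ∈ {1353, 2705}.
16 is closer to x = 2339; 1939 is closer to y = 1353.
So the nearest intersection is the upper-left power point.

(2339, 1353)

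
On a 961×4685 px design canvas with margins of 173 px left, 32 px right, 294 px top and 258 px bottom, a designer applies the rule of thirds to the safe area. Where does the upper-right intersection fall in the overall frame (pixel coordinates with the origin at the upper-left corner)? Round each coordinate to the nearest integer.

(677, 1672)

Content width = 961 − 173 − 32 = 756 px; content height = 4685 − 294 − 258 = 4133 px.
Upper-right is two-thirds across and one-third down within the safe area.
x = 173 + 2 × 756/3 = 173 + 504.00 ≈ 677
y = 294 + 1 × 4133/3 = 294 + 1377.67 ≈ 1672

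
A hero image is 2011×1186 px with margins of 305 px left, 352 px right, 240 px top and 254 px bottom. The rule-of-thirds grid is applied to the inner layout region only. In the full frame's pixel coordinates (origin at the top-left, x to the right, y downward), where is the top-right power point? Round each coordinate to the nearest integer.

x = 1208 px, y = 471 px

Content width = 2011 − 305 − 352 = 1354 px; content height = 1186 − 240 − 254 = 692 px.
Top-right is two-thirds across and one-third down within the inner layout region.
x = 305 + 2 × 1354/3 = 305 + 902.67 ≈ 1208
y = 240 + 1 × 692/3 = 240 + 230.67 ≈ 471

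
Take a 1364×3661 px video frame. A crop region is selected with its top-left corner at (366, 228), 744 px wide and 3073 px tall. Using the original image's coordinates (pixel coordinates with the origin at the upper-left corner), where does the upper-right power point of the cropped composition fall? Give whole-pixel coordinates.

(862, 1252)

One third of the crop width 744 is 248.00 px.
One third of the crop height 3073 is 1024.33 px.
The upper-right point is two-thirds across and one-third down within the crop:
x = 366 + 2 × 248.00 ≈ 862; y = 228 + 1 × 1024.33 ≈ 1252.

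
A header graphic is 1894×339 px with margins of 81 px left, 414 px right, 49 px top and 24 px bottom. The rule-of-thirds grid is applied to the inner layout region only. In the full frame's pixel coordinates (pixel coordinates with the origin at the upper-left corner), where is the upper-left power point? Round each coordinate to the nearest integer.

Content width = 1894 − 81 − 414 = 1399 px; content height = 339 − 49 − 24 = 266 px.
Upper-left is one-third across and one-third down within the inner layout region.
x = 81 + 1 × 1399/3 = 81 + 466.33 ≈ 547
y = 49 + 1 × 266/3 = 49 + 88.67 ≈ 138

x = 547 px, y = 138 px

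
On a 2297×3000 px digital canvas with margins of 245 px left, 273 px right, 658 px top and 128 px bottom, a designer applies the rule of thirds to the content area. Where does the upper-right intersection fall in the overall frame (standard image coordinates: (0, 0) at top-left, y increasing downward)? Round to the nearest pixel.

Content width = 2297 − 245 − 273 = 1779 px; content height = 3000 − 658 − 128 = 2214 px.
Upper-right is two-thirds across and one-third down within the content area.
x = 245 + 2 × 1779/3 = 245 + 1186.00 ≈ 1431
y = 658 + 1 × 2214/3 = 658 + 738.00 ≈ 1396

x = 1431 px, y = 1396 px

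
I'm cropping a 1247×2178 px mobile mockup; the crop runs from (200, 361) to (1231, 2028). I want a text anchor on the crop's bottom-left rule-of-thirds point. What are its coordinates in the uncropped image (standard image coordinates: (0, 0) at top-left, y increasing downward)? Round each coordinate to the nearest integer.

Crop width = 1231 − 200 = 1031 px; one third is 343.67 px.
Crop height = 2028 − 361 = 1667 px; one third is 555.67 px.
The bottom-left point is one-third across and two-thirds down within the crop:
x = 200 + 1 × 343.67 ≈ 544; y = 361 + 2 × 555.67 ≈ 1472.

(544, 1472)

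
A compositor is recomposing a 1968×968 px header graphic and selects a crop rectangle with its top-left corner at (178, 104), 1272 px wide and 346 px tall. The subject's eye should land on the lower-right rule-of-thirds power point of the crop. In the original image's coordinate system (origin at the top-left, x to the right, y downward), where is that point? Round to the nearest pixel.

One third of the crop width 1272 is 424.00 px.
One third of the crop height 346 is 115.33 px.
The lower-right point is two-thirds across and two-thirds down within the crop:
x = 178 + 2 × 424.00 ≈ 1026; y = 104 + 2 × 115.33 ≈ 335.

x = 1026 px, y = 335 px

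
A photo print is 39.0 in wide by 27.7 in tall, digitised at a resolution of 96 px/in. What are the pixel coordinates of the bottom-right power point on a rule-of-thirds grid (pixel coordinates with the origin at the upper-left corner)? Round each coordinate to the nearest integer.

In pixels the canvas is 39.0 × 96 = 3744 wide and 27.7 × 96 = 2659.2 tall.
The bottom-right point is two-thirds across and two-thirds down:
x = 2 × 3744/3 ≈ 2496; y = 2 × 2659.2/3 ≈ 1773.

(2496, 1773)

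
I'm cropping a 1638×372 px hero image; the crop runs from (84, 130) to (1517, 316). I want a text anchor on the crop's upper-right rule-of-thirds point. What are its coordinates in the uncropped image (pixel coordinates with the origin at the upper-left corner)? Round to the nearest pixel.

x = 1039 px, y = 192 px

Crop width = 1517 − 84 = 1433 px; one third is 477.67 px.
Crop height = 316 − 130 = 186 px; one third is 62.00 px.
The upper-right point is two-thirds across and one-third down within the crop:
x = 84 + 2 × 477.67 ≈ 1039; y = 130 + 1 × 62.00 ≈ 192.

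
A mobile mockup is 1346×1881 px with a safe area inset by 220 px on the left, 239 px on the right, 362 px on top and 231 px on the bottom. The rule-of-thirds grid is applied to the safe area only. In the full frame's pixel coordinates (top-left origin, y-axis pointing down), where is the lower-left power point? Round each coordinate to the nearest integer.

Content width = 1346 − 220 − 239 = 887 px; content height = 1881 − 362 − 231 = 1288 px.
Lower-left is one-third across and two-thirds down within the safe area.
x = 220 + 1 × 887/3 = 220 + 295.67 ≈ 516
y = 362 + 2 × 1288/3 = 362 + 858.67 ≈ 1221

x = 516 px, y = 1221 px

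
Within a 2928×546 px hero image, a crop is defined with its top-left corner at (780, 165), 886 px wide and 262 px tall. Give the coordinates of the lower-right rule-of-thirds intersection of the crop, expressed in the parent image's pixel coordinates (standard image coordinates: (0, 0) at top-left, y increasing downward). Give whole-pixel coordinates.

One third of the crop width 886 is 295.33 px.
One third of the crop height 262 is 87.33 px.
The lower-right point is two-thirds across and two-thirds down within the crop:
x = 780 + 2 × 295.33 ≈ 1371; y = 165 + 2 × 87.33 ≈ 340.

x = 1371 px, y = 340 px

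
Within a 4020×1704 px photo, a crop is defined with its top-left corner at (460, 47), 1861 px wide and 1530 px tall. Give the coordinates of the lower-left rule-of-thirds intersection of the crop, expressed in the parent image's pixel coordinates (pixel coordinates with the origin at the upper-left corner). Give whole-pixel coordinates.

(1080, 1067)

One third of the crop width 1861 is 620.33 px.
One third of the crop height 1530 is 510.00 px.
The lower-left point is one-third across and two-thirds down within the crop:
x = 460 + 1 × 620.33 ≈ 1080; y = 47 + 2 × 510.00 ≈ 1067.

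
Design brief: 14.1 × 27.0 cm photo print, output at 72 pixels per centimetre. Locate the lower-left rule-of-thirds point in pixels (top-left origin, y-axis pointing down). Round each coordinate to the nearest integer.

In pixels the canvas is 14.1 × 72 = 1015.2 wide and 27.0 × 72 = 1944 tall.
The lower-left point is one-third across and two-thirds down:
x = 1 × 1015.2/3 ≈ 338; y = 2 × 1944/3 ≈ 1296.

(338, 1296)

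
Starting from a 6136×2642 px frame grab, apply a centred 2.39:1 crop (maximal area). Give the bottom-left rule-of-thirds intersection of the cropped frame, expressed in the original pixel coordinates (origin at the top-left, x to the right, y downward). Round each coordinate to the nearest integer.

(2045, 1749)

6136/2642 < 2.39/1, so the 2.39:1 crop keeps the full width 6136 and trims height to 6136 × 1/2.39 = 2567.36 px.
Top offset = (2642 − 2567.36)/2 = 37.32 px; left offset = 0.
Bottom-left is one-third across and two-thirds down within the crop:
x = 0.00 + 1 × 6136.00/3 ≈ 2045; y = 37.32 + 2 × 2567.36/3 ≈ 1749.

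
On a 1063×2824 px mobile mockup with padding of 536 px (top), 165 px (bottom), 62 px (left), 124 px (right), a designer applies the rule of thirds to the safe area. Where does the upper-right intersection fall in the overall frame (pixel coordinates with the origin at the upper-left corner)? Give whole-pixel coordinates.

Content width = 1063 − 62 − 124 = 877 px; content height = 2824 − 536 − 165 = 2123 px.
Upper-right is two-thirds across and one-third down within the safe area.
x = 62 + 2 × 877/3 = 62 + 584.67 ≈ 647
y = 536 + 1 × 2123/3 = 536 + 707.67 ≈ 1244

x = 647 px, y = 1244 px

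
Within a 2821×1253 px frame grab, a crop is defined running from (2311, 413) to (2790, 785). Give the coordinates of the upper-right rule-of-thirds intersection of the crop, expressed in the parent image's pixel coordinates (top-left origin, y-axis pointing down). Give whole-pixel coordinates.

x = 2630 px, y = 537 px

Crop width = 2790 − 2311 = 479 px; one third is 159.67 px.
Crop height = 785 − 413 = 372 px; one third is 124.00 px.
The upper-right point is two-thirds across and one-third down within the crop:
x = 2311 + 2 × 159.67 ≈ 2630; y = 413 + 1 × 124.00 ≈ 537.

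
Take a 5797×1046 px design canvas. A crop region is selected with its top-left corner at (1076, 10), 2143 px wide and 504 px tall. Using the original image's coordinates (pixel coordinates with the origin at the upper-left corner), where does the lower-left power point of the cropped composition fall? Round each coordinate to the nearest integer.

One third of the crop width 2143 is 714.33 px.
One third of the crop height 504 is 168.00 px.
The lower-left point is one-third across and two-thirds down within the crop:
x = 1076 + 1 × 714.33 ≈ 1790; y = 10 + 2 × 168.00 ≈ 346.

x = 1790 px, y = 346 px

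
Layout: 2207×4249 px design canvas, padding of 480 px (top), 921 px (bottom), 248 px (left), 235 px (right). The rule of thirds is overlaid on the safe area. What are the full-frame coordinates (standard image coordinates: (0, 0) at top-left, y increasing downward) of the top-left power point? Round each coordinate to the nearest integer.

Content width = 2207 − 248 − 235 = 1724 px; content height = 4249 − 480 − 921 = 2848 px.
Top-left is one-third across and one-third down within the safe area.
x = 248 + 1 × 1724/3 = 248 + 574.67 ≈ 823
y = 480 + 1 × 2848/3 = 480 + 949.33 ≈ 1429

x = 823 px, y = 1429 px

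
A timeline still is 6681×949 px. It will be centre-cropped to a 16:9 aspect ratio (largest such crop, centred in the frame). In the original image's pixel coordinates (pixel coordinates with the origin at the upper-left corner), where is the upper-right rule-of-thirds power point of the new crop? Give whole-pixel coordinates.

(3622, 316)

6681/949 > 16/9, so the 16:9 crop keeps the full height 949 and trims width to 949 × 16/9 = 1687.11 px.
Left offset = (6681 − 1687.11)/2 = 2496.94 px; top offset = 0.
Upper-right is two-thirds across and one-third down within the crop:
x = 2496.94 + 2 × 1687.11/3 ≈ 3622; y = 0.00 + 1 × 949.00/3 ≈ 316.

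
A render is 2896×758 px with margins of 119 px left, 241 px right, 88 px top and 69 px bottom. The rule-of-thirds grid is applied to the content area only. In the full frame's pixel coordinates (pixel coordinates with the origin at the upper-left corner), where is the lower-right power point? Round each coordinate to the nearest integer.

Content width = 2896 − 119 − 241 = 2536 px; content height = 758 − 88 − 69 = 601 px.
Lower-right is two-thirds across and two-thirds down within the content area.
x = 119 + 2 × 2536/3 = 119 + 1690.67 ≈ 1810
y = 88 + 2 × 601/3 = 88 + 400.67 ≈ 489

x = 1810 px, y = 489 px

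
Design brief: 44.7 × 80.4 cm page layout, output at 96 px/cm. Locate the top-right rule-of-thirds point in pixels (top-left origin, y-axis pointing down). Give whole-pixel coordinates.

In pixels the canvas is 44.7 × 96 = 4291.2 wide and 80.4 × 96 = 7718.4 tall.
The top-right point is two-thirds across and one-third down:
x = 2 × 4291.2/3 ≈ 2861; y = 1 × 7718.4/3 ≈ 2573.

(2861, 2573)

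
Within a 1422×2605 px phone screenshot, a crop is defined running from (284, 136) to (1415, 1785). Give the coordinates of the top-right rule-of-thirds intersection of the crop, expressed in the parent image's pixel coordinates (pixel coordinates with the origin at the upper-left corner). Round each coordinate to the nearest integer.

Crop width = 1415 − 284 = 1131 px; one third is 377.00 px.
Crop height = 1785 − 136 = 1649 px; one third is 549.67 px.
The top-right point is two-thirds across and one-third down within the crop:
x = 284 + 2 × 377.00 ≈ 1038; y = 136 + 1 × 549.67 ≈ 686.

x = 1038 px, y = 686 px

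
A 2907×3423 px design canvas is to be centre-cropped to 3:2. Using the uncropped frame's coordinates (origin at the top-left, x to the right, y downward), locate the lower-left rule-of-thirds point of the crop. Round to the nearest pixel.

2907/3423 < 3/2, so the 3:2 crop keeps the full width 2907 and trims height to 2907 × 2/3 = 1938.00 px.
Top offset = (3423 − 1938.00)/2 = 742.50 px; left offset = 0.
Lower-left is one-third across and two-thirds down within the crop:
x = 0.00 + 1 × 2907.00/3 ≈ 969; y = 742.50 + 2 × 1938.00/3 ≈ 2035.

(969, 2035)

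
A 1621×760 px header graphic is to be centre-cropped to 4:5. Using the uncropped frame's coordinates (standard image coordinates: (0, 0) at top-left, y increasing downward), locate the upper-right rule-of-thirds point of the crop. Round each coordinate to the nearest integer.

x = 912 px, y = 253 px

1621/760 > 4/5, so the 4:5 crop keeps the full height 760 and trims width to 760 × 4/5 = 608.00 px.
Left offset = (1621 − 608.00)/2 = 506.50 px; top offset = 0.
Upper-right is two-thirds across and one-third down within the crop:
x = 506.50 + 2 × 608.00/3 ≈ 912; y = 0.00 + 1 × 760.00/3 ≈ 253.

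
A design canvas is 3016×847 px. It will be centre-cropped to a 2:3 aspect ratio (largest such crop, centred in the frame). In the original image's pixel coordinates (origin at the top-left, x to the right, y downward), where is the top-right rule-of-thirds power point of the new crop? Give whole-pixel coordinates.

3016/847 > 2/3, so the 2:3 crop keeps the full height 847 and trims width to 847 × 2/3 = 564.67 px.
Left offset = (3016 − 564.67)/2 = 1225.67 px; top offset = 0.
Top-right is two-thirds across and one-third down within the crop:
x = 1225.67 + 2 × 564.67/3 ≈ 1602; y = 0.00 + 1 × 847.00/3 ≈ 282.

x = 1602 px, y = 282 px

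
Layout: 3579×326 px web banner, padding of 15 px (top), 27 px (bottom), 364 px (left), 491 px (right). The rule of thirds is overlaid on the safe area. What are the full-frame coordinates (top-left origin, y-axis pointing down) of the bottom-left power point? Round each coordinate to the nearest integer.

(1272, 204)

Content width = 3579 − 364 − 491 = 2724 px; content height = 326 − 15 − 27 = 284 px.
Bottom-left is one-third across and two-thirds down within the safe area.
x = 364 + 1 × 2724/3 = 364 + 908.00 ≈ 1272
y = 15 + 2 × 284/3 = 15 + 189.33 ≈ 204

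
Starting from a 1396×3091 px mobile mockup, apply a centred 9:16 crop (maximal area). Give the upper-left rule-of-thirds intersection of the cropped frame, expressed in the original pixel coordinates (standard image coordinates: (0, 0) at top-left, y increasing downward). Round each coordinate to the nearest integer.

1396/3091 < 9/16, so the 9:16 crop keeps the full width 1396 and trims height to 1396 × 16/9 = 2481.78 px.
Top offset = (3091 − 2481.78)/2 = 304.61 px; left offset = 0.
Upper-left is one-third across and one-third down within the crop:
x = 0.00 + 1 × 1396.00/3 ≈ 465; y = 304.61 + 1 × 2481.78/3 ≈ 1132.

(465, 1132)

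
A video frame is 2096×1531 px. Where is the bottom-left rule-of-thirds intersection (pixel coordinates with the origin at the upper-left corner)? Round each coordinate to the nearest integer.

The bottom-left point sits one-third of the way across and two-thirds of the way down.
x = 1 × 2096/3 ≈ 699; y = 2 × 1531/3 ≈ 1021.

(699, 1021)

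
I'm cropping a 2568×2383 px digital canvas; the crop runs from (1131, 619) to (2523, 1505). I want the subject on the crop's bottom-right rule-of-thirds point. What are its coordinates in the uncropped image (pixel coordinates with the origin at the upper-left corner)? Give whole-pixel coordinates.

x = 2059 px, y = 1210 px

Crop width = 2523 − 1131 = 1392 px; one third is 464.00 px.
Crop height = 1505 − 619 = 886 px; one third is 295.33 px.
The bottom-right point is two-thirds across and two-thirds down within the crop:
x = 1131 + 2 × 464.00 ≈ 2059; y = 619 + 2 × 295.33 ≈ 1210.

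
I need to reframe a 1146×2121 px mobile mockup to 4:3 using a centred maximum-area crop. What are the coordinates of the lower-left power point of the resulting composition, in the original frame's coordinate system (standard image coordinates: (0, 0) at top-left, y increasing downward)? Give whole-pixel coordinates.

1146/2121 < 4/3, so the 4:3 crop keeps the full width 1146 and trims height to 1146 × 3/4 = 859.50 px.
Top offset = (2121 − 859.50)/2 = 630.75 px; left offset = 0.
Lower-left is one-third across and two-thirds down within the crop:
x = 0.00 + 1 × 1146.00/3 ≈ 382; y = 630.75 + 2 × 859.50/3 ≈ 1204.

(382, 1204)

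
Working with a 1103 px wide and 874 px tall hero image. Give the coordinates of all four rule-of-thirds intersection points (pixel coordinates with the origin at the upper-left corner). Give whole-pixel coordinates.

One third of 1103 is 367.67; one third of 874 is 291.33.
Vertical third lines at x = 368 and x = 735; horizontal third lines at y = 291 and y = 583.

(368, 291), (735, 291), (368, 583), (735, 583)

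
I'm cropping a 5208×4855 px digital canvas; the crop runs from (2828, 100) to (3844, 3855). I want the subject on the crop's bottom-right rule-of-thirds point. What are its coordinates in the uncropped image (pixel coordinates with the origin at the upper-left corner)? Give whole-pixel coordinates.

Crop width = 3844 − 2828 = 1016 px; one third is 338.67 px.
Crop height = 3855 − 100 = 3755 px; one third is 1251.67 px.
The bottom-right point is two-thirds across and two-thirds down within the crop:
x = 2828 + 2 × 338.67 ≈ 3505; y = 100 + 2 × 1251.67 ≈ 2603.

(3505, 2603)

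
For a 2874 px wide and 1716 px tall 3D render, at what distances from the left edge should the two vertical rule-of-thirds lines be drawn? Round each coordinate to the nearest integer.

2874 / 3 = 958, so the vertical lines sit at one and two thirds of 2874.

958 px and 1916 px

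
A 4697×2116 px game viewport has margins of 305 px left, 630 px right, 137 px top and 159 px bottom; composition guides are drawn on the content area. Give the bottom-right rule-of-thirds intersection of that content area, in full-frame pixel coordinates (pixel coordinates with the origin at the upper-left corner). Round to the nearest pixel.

x = 2813 px, y = 1350 px

Content width = 4697 − 305 − 630 = 3762 px; content height = 2116 − 137 − 159 = 1820 px.
Bottom-right is two-thirds across and two-thirds down within the content area.
x = 305 + 2 × 3762/3 = 305 + 2508.00 ≈ 2813
y = 137 + 2 × 1820/3 = 137 + 1213.33 ≈ 1350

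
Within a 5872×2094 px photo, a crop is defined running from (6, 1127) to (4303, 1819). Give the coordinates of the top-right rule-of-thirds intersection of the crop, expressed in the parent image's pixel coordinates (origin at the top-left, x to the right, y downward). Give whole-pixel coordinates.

Crop width = 4303 − 6 = 4297 px; one third is 1432.33 px.
Crop height = 1819 − 1127 = 692 px; one third is 230.67 px.
The top-right point is two-thirds across and one-third down within the crop:
x = 6 + 2 × 1432.33 ≈ 2871; y = 1127 + 1 × 230.67 ≈ 1358.

x = 2871 px, y = 1358 px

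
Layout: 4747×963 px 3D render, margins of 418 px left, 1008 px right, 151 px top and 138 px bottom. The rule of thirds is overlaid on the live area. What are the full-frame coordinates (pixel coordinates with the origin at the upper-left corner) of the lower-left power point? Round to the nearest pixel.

Content width = 4747 − 418 − 1008 = 3321 px; content height = 963 − 151 − 138 = 674 px.
Lower-left is one-third across and two-thirds down within the live area.
x = 418 + 1 × 3321/3 = 418 + 1107.00 ≈ 1525
y = 151 + 2 × 674/3 = 151 + 449.33 ≈ 600

x = 1525 px, y = 600 px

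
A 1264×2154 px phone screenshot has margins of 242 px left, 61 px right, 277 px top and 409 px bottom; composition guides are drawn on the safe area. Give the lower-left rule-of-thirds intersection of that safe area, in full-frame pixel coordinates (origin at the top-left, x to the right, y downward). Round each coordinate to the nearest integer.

Content width = 1264 − 242 − 61 = 961 px; content height = 2154 − 277 − 409 = 1468 px.
Lower-left is one-third across and two-thirds down within the safe area.
x = 242 + 1 × 961/3 = 242 + 320.33 ≈ 562
y = 277 + 2 × 1468/3 = 277 + 978.67 ≈ 1256

x = 562 px, y = 1256 px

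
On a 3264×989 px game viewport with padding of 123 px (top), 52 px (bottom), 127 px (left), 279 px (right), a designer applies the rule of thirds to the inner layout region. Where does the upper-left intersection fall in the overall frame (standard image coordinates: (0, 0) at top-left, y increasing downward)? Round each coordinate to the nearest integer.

Content width = 3264 − 127 − 279 = 2858 px; content height = 989 − 123 − 52 = 814 px.
Upper-left is one-third across and one-third down within the inner layout region.
x = 127 + 1 × 2858/3 = 127 + 952.67 ≈ 1080
y = 123 + 1 × 814/3 = 123 + 271.33 ≈ 394

(1080, 394)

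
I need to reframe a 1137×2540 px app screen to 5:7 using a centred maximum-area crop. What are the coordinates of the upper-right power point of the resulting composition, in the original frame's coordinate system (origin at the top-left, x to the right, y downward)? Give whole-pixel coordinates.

1137/2540 < 5/7, so the 5:7 crop keeps the full width 1137 and trims height to 1137 × 7/5 = 1591.80 px.
Top offset = (2540 − 1591.80)/2 = 474.10 px; left offset = 0.
Upper-right is two-thirds across and one-third down within the crop:
x = 0.00 + 2 × 1137.00/3 ≈ 758; y = 474.10 + 1 × 1591.80/3 ≈ 1005.

x = 758 px, y = 1005 px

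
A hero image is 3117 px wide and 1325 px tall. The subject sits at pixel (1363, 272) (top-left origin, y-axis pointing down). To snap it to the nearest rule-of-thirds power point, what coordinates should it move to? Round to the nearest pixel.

Third lines: x ∈ {1039, 2078}, y ∈ {442, 883}.
1363 is closer to x = 1039; 272 is closer to y = 442.
So the nearest intersection is the upper-left power point.

(1039, 442)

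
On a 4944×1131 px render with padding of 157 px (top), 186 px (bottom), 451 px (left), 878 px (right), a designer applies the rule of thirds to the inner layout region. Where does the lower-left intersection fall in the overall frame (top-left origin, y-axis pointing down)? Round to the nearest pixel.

Content width = 4944 − 451 − 878 = 3615 px; content height = 1131 − 157 − 186 = 788 px.
Lower-left is one-third across and two-thirds down within the inner layout region.
x = 451 + 1 × 3615/3 = 451 + 1205.00 ≈ 1656
y = 157 + 2 × 788/3 = 157 + 525.33 ≈ 682

x = 1656 px, y = 682 px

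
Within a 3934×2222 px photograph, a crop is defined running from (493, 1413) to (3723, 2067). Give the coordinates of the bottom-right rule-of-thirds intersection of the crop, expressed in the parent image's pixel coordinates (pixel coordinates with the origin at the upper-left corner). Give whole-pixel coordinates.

Crop width = 3723 − 493 = 3230 px; one third is 1076.67 px.
Crop height = 2067 − 1413 = 654 px; one third is 218.00 px.
The bottom-right point is two-thirds across and two-thirds down within the crop:
x = 493 + 2 × 1076.67 ≈ 2646; y = 1413 + 2 × 218.00 ≈ 1849.

x = 2646 px, y = 1849 px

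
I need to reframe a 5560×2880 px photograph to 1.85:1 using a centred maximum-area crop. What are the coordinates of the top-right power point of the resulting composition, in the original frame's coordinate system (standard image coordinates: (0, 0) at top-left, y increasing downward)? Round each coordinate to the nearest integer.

5560/2880 > 1.85/1, so the 1.85:1 crop keeps the full height 2880 and trims width to 2880 × 1.85/1 = 5328.00 px.
Left offset = (5560 − 5328.00)/2 = 116.00 px; top offset = 0.
Top-right is two-thirds across and one-third down within the crop:
x = 116.00 + 2 × 5328.00/3 ≈ 3668; y = 0.00 + 1 × 2880.00/3 ≈ 960.

(3668, 960)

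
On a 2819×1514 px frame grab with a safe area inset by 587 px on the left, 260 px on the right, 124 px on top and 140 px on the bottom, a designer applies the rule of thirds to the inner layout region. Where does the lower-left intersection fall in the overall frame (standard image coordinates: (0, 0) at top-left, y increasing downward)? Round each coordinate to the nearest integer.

x = 1244 px, y = 957 px

Content width = 2819 − 587 − 260 = 1972 px; content height = 1514 − 124 − 140 = 1250 px.
Lower-left is one-third across and two-thirds down within the inner layout region.
x = 587 + 1 × 1972/3 = 587 + 657.33 ≈ 1244
y = 124 + 2 × 1250/3 = 124 + 833.33 ≈ 957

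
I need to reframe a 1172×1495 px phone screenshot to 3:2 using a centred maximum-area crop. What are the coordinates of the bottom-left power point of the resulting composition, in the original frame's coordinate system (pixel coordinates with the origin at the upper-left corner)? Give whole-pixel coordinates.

1172/1495 < 3/2, so the 3:2 crop keeps the full width 1172 and trims height to 1172 × 2/3 = 781.33 px.
Top offset = (1495 − 781.33)/2 = 356.83 px; left offset = 0.
Bottom-left is one-third across and two-thirds down within the crop:
x = 0.00 + 1 × 1172.00/3 ≈ 391; y = 356.83 + 2 × 781.33/3 ≈ 878.

x = 391 px, y = 878 px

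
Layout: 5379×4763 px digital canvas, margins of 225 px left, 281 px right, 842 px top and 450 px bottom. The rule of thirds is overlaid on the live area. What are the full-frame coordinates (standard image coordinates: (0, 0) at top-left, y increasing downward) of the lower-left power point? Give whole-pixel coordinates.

(1849, 3156)

Content width = 5379 − 225 − 281 = 4873 px; content height = 4763 − 842 − 450 = 3471 px.
Lower-left is one-third across and two-thirds down within the live area.
x = 225 + 1 × 4873/3 = 225 + 1624.33 ≈ 1849
y = 842 + 2 × 3471/3 = 842 + 2314.00 ≈ 3156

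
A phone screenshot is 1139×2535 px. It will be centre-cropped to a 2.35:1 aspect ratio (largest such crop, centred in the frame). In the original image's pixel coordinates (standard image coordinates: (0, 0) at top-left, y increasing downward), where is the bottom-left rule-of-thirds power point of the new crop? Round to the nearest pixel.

(380, 1348)

1139/2535 < 2.35/1, so the 2.35:1 crop keeps the full width 1139 and trims height to 1139 × 1/2.35 = 484.68 px.
Top offset = (2535 − 484.68)/2 = 1025.16 px; left offset = 0.
Bottom-left is one-third across and two-thirds down within the crop:
x = 0.00 + 1 × 1139.00/3 ≈ 380; y = 1025.16 + 2 × 484.68/3 ≈ 1348.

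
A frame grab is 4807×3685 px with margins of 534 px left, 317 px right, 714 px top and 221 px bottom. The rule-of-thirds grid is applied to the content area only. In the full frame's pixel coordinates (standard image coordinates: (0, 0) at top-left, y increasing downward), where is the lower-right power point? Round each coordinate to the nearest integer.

x = 3171 px, y = 2547 px

Content width = 4807 − 534 − 317 = 3956 px; content height = 3685 − 714 − 221 = 2750 px.
Lower-right is two-thirds across and two-thirds down within the content area.
x = 534 + 2 × 3956/3 = 534 + 2637.33 ≈ 3171
y = 714 + 2 × 2750/3 = 714 + 1833.33 ≈ 2547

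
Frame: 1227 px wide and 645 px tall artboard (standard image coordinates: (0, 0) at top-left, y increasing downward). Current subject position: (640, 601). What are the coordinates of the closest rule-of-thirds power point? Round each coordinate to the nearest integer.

Third lines: x ∈ {409, 818}, y ∈ {215, 430}.
640 is closer to x = 818; 601 is closer to y = 430.
So the nearest intersection is the lower-right power point.

x = 818 px, y = 430 px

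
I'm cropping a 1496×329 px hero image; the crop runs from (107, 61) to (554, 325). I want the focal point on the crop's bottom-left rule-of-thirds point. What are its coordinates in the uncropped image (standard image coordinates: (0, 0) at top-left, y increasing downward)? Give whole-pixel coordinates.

Crop width = 554 − 107 = 447 px; one third is 149.00 px.
Crop height = 325 − 61 = 264 px; one third is 88.00 px.
The bottom-left point is one-third across and two-thirds down within the crop:
x = 107 + 1 × 149.00 ≈ 256; y = 61 + 2 × 88.00 ≈ 237.

(256, 237)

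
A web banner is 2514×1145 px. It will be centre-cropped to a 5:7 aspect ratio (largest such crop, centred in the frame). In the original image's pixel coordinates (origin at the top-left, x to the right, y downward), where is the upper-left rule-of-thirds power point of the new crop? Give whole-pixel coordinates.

2514/1145 > 5/7, so the 5:7 crop keeps the full height 1145 and trims width to 1145 × 5/7 = 817.86 px.
Left offset = (2514 − 817.86)/2 = 848.07 px; top offset = 0.
Upper-left is one-third across and one-third down within the crop:
x = 848.07 + 1 × 817.86/3 ≈ 1121; y = 0.00 + 1 × 1145.00/3 ≈ 382.

x = 1121 px, y = 382 px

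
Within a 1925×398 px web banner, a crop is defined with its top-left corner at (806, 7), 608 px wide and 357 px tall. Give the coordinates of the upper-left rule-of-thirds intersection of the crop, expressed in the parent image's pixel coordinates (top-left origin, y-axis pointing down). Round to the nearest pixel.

One third of the crop width 608 is 202.67 px.
One third of the crop height 357 is 119.00 px.
The upper-left point is one-third across and one-third down within the crop:
x = 806 + 1 × 202.67 ≈ 1009; y = 7 + 1 × 119.00 ≈ 126.

(1009, 126)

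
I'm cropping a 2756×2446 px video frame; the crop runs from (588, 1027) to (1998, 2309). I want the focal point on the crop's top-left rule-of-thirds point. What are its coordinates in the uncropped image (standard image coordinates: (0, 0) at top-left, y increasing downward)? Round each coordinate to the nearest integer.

Crop width = 1998 − 588 = 1410 px; one third is 470.00 px.
Crop height = 2309 − 1027 = 1282 px; one third is 427.33 px.
The top-left point is one-third across and one-third down within the crop:
x = 588 + 1 × 470.00 ≈ 1058; y = 1027 + 1 × 427.33 ≈ 1454.

x = 1058 px, y = 1454 px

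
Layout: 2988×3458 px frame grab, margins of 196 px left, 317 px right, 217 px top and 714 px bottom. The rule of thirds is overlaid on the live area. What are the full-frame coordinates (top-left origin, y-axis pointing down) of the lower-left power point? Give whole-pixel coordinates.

x = 1021 px, y = 1902 px

Content width = 2988 − 196 − 317 = 2475 px; content height = 3458 − 217 − 714 = 2527 px.
Lower-left is one-third across and two-thirds down within the live area.
x = 196 + 1 × 2475/3 = 196 + 825.00 ≈ 1021
y = 217 + 2 × 2527/3 = 217 + 1684.67 ≈ 1902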